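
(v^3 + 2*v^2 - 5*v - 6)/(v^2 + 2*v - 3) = (v^2 - v - 2)/(v - 1)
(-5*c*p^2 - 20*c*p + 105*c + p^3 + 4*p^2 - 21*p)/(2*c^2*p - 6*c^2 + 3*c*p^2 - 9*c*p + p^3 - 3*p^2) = (-5*c*p - 35*c + p^2 + 7*p)/(2*c^2 + 3*c*p + p^2)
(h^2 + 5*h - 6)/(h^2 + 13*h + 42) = (h - 1)/(h + 7)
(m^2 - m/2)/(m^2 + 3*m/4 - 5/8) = 4*m/(4*m + 5)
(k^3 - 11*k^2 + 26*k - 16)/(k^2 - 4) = (k^2 - 9*k + 8)/(k + 2)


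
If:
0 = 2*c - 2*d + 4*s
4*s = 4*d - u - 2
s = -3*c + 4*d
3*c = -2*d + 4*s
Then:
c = 0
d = 0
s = 0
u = -2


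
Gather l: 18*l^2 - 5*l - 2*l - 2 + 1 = 18*l^2 - 7*l - 1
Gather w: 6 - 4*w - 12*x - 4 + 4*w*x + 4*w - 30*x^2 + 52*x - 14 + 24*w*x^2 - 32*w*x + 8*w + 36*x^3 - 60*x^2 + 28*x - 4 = w*(24*x^2 - 28*x + 8) + 36*x^3 - 90*x^2 + 68*x - 16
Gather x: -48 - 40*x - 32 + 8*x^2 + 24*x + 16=8*x^2 - 16*x - 64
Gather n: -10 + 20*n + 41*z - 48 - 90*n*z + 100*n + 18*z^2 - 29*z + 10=n*(120 - 90*z) + 18*z^2 + 12*z - 48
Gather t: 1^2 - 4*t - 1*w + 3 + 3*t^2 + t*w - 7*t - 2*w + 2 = 3*t^2 + t*(w - 11) - 3*w + 6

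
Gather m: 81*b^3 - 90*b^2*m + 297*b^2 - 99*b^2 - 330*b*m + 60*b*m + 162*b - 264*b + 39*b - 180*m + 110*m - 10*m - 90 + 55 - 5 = 81*b^3 + 198*b^2 - 63*b + m*(-90*b^2 - 270*b - 80) - 40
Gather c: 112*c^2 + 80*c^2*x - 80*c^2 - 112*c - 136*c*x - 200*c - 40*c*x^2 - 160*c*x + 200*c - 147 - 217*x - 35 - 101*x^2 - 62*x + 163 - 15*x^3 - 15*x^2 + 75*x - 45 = c^2*(80*x + 32) + c*(-40*x^2 - 296*x - 112) - 15*x^3 - 116*x^2 - 204*x - 64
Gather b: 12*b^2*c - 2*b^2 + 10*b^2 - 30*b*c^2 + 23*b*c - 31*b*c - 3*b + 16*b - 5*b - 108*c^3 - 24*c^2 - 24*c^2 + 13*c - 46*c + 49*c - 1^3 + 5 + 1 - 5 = b^2*(12*c + 8) + b*(-30*c^2 - 8*c + 8) - 108*c^3 - 48*c^2 + 16*c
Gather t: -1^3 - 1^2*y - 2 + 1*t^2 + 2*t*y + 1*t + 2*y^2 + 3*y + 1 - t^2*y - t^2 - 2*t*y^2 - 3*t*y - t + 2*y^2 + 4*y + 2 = -t^2*y + t*(-2*y^2 - y) + 4*y^2 + 6*y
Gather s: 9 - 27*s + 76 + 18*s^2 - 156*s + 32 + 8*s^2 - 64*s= 26*s^2 - 247*s + 117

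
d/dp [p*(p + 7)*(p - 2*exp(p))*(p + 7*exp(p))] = 5*p^3*exp(p) + 4*p^3 - 28*p^2*exp(2*p) + 50*p^2*exp(p) + 21*p^2 - 224*p*exp(2*p) + 70*p*exp(p) - 98*exp(2*p)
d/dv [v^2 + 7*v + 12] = 2*v + 7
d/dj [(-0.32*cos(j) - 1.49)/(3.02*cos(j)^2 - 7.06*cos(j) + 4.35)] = (-0.9664*cos(j)^2 - 8.9996*cos(j) + 11.9114)*sin(j)/(9.1204*cos(j)^4 - 42.6424*cos(j)^3 + 76.1176*cos(j)^2 - 61.422*cos(j) + 18.9225)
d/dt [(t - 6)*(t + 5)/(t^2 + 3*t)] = 2*(2*t^2 + 30*t + 45)/(t^2*(t^2 + 6*t + 9))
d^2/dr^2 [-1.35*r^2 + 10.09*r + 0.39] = -2.70000000000000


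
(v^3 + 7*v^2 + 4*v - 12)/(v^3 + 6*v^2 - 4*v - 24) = (v - 1)/(v - 2)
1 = 1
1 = 1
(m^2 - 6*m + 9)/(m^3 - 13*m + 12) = (m - 3)/(m^2 + 3*m - 4)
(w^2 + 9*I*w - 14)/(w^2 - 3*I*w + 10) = (w + 7*I)/(w - 5*I)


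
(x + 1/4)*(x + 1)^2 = x^3 + 9*x^2/4 + 3*x/2 + 1/4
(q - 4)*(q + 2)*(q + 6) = q^3 + 4*q^2 - 20*q - 48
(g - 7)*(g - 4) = g^2 - 11*g + 28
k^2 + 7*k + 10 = (k + 2)*(k + 5)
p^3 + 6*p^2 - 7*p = p*(p - 1)*(p + 7)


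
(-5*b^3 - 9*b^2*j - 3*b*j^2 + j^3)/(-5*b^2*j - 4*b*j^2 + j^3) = (b + j)/j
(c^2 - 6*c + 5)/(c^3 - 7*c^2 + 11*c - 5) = 1/(c - 1)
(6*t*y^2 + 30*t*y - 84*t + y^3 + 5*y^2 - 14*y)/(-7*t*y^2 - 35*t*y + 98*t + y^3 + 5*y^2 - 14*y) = (6*t + y)/(-7*t + y)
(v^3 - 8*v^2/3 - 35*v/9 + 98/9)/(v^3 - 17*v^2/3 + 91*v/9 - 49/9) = (v + 2)/(v - 1)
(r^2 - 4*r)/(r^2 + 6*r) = (r - 4)/(r + 6)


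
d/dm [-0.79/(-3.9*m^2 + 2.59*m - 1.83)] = (2.0461 - 6.162*m)/(3.9*m^2 - 2.59*m + 1.83)^2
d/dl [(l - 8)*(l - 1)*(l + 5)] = 3*l^2 - 8*l - 37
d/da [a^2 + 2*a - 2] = 2*a + 2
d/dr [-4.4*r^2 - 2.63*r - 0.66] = -8.8*r - 2.63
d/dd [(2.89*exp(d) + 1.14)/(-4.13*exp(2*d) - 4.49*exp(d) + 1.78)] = (11.9357*exp(2*d) + 9.4164*exp(d) + 10.2628)*exp(d)/(17.0569*exp(4*d) + 37.0874*exp(3*d) + 5.4573*exp(2*d) - 15.9844*exp(d) + 3.1684)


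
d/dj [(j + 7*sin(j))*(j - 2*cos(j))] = (j + 7*sin(j))*(2*sin(j) + 1) + (j - 2*cos(j))*(7*cos(j) + 1)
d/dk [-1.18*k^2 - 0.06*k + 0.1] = -2.36*k - 0.06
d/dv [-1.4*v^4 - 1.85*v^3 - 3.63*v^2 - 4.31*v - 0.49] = -5.6*v^3 - 5.55*v^2 - 7.26*v - 4.31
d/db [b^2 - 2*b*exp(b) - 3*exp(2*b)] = -2*b*exp(b) + 2*b - 6*exp(2*b) - 2*exp(b)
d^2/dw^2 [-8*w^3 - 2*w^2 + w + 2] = -48*w - 4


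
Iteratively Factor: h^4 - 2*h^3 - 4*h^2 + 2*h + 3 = (h - 3)*(h^3 + h^2 - h - 1) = (h - 3)*(h + 1)*(h^2 - 1) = (h - 3)*(h + 1)^2*(h - 1)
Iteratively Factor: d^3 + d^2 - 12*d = (d - 3)*(d^2 + 4*d) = d*(d - 3)*(d + 4)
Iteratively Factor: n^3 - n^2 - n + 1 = (n + 1)*(n^2 - 2*n + 1) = (n - 1)*(n + 1)*(n - 1)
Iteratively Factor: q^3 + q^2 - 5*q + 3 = (q - 1)*(q^2 + 2*q - 3) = (q - 1)*(q + 3)*(q - 1)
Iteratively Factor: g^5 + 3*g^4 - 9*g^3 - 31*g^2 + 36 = (g + 2)*(g^4 + g^3 - 11*g^2 - 9*g + 18) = (g - 3)*(g + 2)*(g^3 + 4*g^2 + g - 6) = (g - 3)*(g + 2)^2*(g^2 + 2*g - 3) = (g - 3)*(g - 1)*(g + 2)^2*(g + 3)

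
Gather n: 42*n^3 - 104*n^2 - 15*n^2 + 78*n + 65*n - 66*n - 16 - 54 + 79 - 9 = 42*n^3 - 119*n^2 + 77*n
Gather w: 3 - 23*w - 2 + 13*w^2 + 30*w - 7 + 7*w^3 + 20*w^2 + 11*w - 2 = 7*w^3 + 33*w^2 + 18*w - 8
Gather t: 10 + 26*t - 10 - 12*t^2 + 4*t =-12*t^2 + 30*t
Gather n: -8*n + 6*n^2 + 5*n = 6*n^2 - 3*n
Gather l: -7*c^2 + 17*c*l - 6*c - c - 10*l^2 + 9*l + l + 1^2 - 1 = -7*c^2 - 7*c - 10*l^2 + l*(17*c + 10)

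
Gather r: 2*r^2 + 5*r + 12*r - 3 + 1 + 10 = 2*r^2 + 17*r + 8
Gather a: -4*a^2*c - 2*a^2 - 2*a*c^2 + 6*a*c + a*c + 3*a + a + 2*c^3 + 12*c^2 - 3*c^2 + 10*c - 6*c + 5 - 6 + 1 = a^2*(-4*c - 2) + a*(-2*c^2 + 7*c + 4) + 2*c^3 + 9*c^2 + 4*c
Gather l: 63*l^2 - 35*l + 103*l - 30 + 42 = 63*l^2 + 68*l + 12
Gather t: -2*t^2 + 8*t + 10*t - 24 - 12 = -2*t^2 + 18*t - 36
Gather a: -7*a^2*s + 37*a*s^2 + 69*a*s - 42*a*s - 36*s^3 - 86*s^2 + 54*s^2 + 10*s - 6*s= -7*a^2*s + a*(37*s^2 + 27*s) - 36*s^3 - 32*s^2 + 4*s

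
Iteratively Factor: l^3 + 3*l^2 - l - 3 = (l + 1)*(l^2 + 2*l - 3) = (l - 1)*(l + 1)*(l + 3)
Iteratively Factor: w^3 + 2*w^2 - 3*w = (w + 3)*(w^2 - w) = w*(w + 3)*(w - 1)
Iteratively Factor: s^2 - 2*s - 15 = (s - 5)*(s + 3)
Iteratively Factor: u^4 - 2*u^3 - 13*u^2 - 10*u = (u - 5)*(u^3 + 3*u^2 + 2*u) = (u - 5)*(u + 2)*(u^2 + u) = u*(u - 5)*(u + 2)*(u + 1)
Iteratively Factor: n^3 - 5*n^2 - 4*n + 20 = (n - 2)*(n^2 - 3*n - 10) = (n - 2)*(n + 2)*(n - 5)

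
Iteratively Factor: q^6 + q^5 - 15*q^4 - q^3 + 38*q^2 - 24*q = (q - 1)*(q^5 + 2*q^4 - 13*q^3 - 14*q^2 + 24*q) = q*(q - 1)*(q^4 + 2*q^3 - 13*q^2 - 14*q + 24) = q*(q - 1)*(q + 2)*(q^3 - 13*q + 12) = q*(q - 1)^2*(q + 2)*(q^2 + q - 12) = q*(q - 1)^2*(q + 2)*(q + 4)*(q - 3)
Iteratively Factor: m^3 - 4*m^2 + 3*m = (m)*(m^2 - 4*m + 3) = m*(m - 1)*(m - 3)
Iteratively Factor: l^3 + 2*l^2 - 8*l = (l - 2)*(l^2 + 4*l) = (l - 2)*(l + 4)*(l)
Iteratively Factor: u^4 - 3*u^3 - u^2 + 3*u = (u + 1)*(u^3 - 4*u^2 + 3*u) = (u - 1)*(u + 1)*(u^2 - 3*u) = (u - 3)*(u - 1)*(u + 1)*(u)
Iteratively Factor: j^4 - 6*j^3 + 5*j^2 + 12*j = (j)*(j^3 - 6*j^2 + 5*j + 12) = j*(j + 1)*(j^2 - 7*j + 12) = j*(j - 3)*(j + 1)*(j - 4)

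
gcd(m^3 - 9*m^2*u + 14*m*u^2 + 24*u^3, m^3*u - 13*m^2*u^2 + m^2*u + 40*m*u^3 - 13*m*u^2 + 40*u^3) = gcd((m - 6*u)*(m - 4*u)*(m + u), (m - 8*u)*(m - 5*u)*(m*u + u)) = 1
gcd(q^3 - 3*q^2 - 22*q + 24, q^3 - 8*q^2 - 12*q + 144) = q^2 - 2*q - 24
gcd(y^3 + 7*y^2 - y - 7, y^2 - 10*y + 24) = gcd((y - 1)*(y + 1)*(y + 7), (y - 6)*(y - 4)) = 1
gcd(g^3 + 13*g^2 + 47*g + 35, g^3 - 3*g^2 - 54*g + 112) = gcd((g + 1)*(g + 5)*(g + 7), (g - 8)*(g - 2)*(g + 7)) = g + 7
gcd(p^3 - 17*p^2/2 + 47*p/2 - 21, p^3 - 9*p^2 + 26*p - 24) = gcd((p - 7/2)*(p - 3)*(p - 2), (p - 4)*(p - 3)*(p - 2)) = p^2 - 5*p + 6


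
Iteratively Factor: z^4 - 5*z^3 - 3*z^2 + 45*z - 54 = (z - 3)*(z^3 - 2*z^2 - 9*z + 18) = (z - 3)*(z + 3)*(z^2 - 5*z + 6) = (z - 3)*(z - 2)*(z + 3)*(z - 3)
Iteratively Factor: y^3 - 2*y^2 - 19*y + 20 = (y - 5)*(y^2 + 3*y - 4) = (y - 5)*(y + 4)*(y - 1)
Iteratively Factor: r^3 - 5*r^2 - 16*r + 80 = (r - 5)*(r^2 - 16) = (r - 5)*(r + 4)*(r - 4)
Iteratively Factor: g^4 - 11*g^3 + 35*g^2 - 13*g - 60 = (g - 3)*(g^3 - 8*g^2 + 11*g + 20) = (g - 3)*(g + 1)*(g^2 - 9*g + 20) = (g - 4)*(g - 3)*(g + 1)*(g - 5)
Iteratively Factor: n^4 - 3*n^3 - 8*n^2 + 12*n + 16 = (n - 4)*(n^3 + n^2 - 4*n - 4) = (n - 4)*(n - 2)*(n^2 + 3*n + 2) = (n - 4)*(n - 2)*(n + 1)*(n + 2)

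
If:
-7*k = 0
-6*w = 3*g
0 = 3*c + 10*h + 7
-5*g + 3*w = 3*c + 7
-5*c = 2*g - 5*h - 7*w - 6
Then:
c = 219/103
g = -212/103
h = -689/515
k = 0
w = 106/103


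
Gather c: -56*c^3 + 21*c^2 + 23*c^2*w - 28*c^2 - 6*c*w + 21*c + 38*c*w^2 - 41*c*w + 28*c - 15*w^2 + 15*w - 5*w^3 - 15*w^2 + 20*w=-56*c^3 + c^2*(23*w - 7) + c*(38*w^2 - 47*w + 49) - 5*w^3 - 30*w^2 + 35*w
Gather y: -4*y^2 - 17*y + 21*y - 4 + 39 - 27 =-4*y^2 + 4*y + 8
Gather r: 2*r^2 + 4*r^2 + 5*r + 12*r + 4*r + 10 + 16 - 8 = 6*r^2 + 21*r + 18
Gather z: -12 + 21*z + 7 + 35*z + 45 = 56*z + 40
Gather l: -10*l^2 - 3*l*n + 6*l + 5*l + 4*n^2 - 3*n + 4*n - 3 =-10*l^2 + l*(11 - 3*n) + 4*n^2 + n - 3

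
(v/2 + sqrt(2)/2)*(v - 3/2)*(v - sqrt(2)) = v^3/2 - 3*v^2/4 - v + 3/2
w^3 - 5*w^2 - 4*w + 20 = (w - 5)*(w - 2)*(w + 2)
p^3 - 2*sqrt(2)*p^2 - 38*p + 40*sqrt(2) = (p - 5*sqrt(2))*(p - sqrt(2))*(p + 4*sqrt(2))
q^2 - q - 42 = (q - 7)*(q + 6)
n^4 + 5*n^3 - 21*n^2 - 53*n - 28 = (n - 4)*(n + 1)^2*(n + 7)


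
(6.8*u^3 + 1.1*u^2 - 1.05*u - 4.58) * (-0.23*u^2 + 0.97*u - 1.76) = -1.564*u^5 + 6.343*u^4 - 10.6595*u^3 - 1.9011*u^2 - 2.5946*u + 8.0608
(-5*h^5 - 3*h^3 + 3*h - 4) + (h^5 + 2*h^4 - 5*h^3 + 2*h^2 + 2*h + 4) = -4*h^5 + 2*h^4 - 8*h^3 + 2*h^2 + 5*h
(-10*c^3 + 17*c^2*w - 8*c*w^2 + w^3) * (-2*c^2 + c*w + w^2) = 20*c^5 - 44*c^4*w + 23*c^3*w^2 + 7*c^2*w^3 - 7*c*w^4 + w^5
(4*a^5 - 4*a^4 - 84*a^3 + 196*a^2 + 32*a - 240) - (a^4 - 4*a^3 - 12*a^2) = 4*a^5 - 5*a^4 - 80*a^3 + 208*a^2 + 32*a - 240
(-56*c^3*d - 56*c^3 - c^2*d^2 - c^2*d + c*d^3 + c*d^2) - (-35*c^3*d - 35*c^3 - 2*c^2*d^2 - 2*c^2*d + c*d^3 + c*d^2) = -21*c^3*d - 21*c^3 + c^2*d^2 + c^2*d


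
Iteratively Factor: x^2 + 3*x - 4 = (x + 4)*(x - 1)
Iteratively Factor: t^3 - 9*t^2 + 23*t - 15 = (t - 1)*(t^2 - 8*t + 15) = (t - 3)*(t - 1)*(t - 5)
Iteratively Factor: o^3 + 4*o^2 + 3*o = (o)*(o^2 + 4*o + 3) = o*(o + 3)*(o + 1)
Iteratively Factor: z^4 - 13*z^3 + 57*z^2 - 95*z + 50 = (z - 1)*(z^3 - 12*z^2 + 45*z - 50) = (z - 2)*(z - 1)*(z^2 - 10*z + 25) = (z - 5)*(z - 2)*(z - 1)*(z - 5)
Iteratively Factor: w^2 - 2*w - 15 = (w + 3)*(w - 5)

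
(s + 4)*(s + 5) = s^2 + 9*s + 20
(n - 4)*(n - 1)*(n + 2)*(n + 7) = n^4 + 4*n^3 - 27*n^2 - 34*n + 56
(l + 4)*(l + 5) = l^2 + 9*l + 20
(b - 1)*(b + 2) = b^2 + b - 2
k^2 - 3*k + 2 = (k - 2)*(k - 1)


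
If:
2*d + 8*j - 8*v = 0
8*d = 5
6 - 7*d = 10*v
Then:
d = 5/8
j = 1/160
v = 13/80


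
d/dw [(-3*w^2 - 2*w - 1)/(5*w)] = -3/5 + 1/(5*w^2)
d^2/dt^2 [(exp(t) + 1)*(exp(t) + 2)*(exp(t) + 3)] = (9*exp(2*t) + 24*exp(t) + 11)*exp(t)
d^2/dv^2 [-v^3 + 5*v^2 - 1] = 10 - 6*v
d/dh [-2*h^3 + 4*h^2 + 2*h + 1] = -6*h^2 + 8*h + 2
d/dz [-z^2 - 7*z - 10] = -2*z - 7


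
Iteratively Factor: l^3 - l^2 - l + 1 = (l - 1)*(l^2 - 1) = (l - 1)*(l + 1)*(l - 1)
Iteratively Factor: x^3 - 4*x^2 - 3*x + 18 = (x + 2)*(x^2 - 6*x + 9) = (x - 3)*(x + 2)*(x - 3)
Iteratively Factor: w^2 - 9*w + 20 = (w - 4)*(w - 5)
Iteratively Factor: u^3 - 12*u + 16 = (u - 2)*(u^2 + 2*u - 8) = (u - 2)*(u + 4)*(u - 2)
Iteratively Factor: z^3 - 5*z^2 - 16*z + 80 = (z - 4)*(z^2 - z - 20) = (z - 5)*(z - 4)*(z + 4)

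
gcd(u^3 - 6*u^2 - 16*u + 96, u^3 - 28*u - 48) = u^2 - 2*u - 24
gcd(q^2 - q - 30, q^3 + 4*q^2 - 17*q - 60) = q + 5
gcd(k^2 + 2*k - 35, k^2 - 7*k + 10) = k - 5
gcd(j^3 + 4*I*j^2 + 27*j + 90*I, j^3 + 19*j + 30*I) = j^2 - 2*I*j + 15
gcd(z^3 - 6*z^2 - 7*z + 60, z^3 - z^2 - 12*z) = z^2 - z - 12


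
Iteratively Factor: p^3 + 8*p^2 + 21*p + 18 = (p + 3)*(p^2 + 5*p + 6) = (p + 2)*(p + 3)*(p + 3)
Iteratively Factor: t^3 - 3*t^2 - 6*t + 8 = (t - 4)*(t^2 + t - 2) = (t - 4)*(t + 2)*(t - 1)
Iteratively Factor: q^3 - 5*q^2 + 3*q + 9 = (q - 3)*(q^2 - 2*q - 3) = (q - 3)*(q + 1)*(q - 3)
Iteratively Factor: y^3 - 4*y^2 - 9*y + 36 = (y + 3)*(y^2 - 7*y + 12) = (y - 3)*(y + 3)*(y - 4)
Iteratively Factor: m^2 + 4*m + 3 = (m + 1)*(m + 3)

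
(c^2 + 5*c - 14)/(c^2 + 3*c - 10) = (c + 7)/(c + 5)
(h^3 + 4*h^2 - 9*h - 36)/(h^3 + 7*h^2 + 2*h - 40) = (h^2 - 9)/(h^2 + 3*h - 10)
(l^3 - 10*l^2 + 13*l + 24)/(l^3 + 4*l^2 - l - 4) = (l^2 - 11*l + 24)/(l^2 + 3*l - 4)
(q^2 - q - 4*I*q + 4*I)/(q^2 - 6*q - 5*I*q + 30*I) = (q^2 - q - 4*I*q + 4*I)/(q^2 - 6*q - 5*I*q + 30*I)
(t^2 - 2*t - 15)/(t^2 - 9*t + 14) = (t^2 - 2*t - 15)/(t^2 - 9*t + 14)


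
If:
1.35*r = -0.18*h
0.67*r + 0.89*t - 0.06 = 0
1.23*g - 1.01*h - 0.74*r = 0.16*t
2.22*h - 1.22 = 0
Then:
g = 0.42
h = 0.55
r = -0.07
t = 0.12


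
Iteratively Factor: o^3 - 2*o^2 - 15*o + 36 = (o - 3)*(o^2 + o - 12) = (o - 3)*(o + 4)*(o - 3)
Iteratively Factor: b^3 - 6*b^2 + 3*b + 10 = (b - 2)*(b^2 - 4*b - 5) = (b - 5)*(b - 2)*(b + 1)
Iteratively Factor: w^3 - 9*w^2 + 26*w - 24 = (w - 3)*(w^2 - 6*w + 8) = (w - 4)*(w - 3)*(w - 2)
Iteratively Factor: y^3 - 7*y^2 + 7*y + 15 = (y - 3)*(y^2 - 4*y - 5) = (y - 5)*(y - 3)*(y + 1)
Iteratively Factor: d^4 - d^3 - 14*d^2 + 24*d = (d + 4)*(d^3 - 5*d^2 + 6*d) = d*(d + 4)*(d^2 - 5*d + 6) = d*(d - 3)*(d + 4)*(d - 2)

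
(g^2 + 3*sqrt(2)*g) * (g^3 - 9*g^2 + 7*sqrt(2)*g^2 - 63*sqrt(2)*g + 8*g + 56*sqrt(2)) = g^5 - 9*g^4 + 10*sqrt(2)*g^4 - 90*sqrt(2)*g^3 + 50*g^3 - 378*g^2 + 80*sqrt(2)*g^2 + 336*g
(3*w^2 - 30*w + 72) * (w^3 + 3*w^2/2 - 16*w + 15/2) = 3*w^5 - 51*w^4/2 - 21*w^3 + 1221*w^2/2 - 1377*w + 540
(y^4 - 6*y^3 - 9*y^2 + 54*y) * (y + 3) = y^5 - 3*y^4 - 27*y^3 + 27*y^2 + 162*y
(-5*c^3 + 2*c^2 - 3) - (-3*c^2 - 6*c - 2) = -5*c^3 + 5*c^2 + 6*c - 1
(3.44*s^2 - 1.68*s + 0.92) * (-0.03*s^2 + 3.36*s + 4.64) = -0.1032*s^4 + 11.6088*s^3 + 10.2892*s^2 - 4.704*s + 4.2688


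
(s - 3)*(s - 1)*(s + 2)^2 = s^4 - 9*s^2 - 4*s + 12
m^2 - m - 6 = (m - 3)*(m + 2)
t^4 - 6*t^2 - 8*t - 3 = (t - 3)*(t + 1)^3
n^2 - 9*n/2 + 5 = (n - 5/2)*(n - 2)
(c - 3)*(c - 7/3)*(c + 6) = c^3 + 2*c^2/3 - 25*c + 42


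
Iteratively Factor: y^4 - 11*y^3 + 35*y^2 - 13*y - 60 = (y - 4)*(y^3 - 7*y^2 + 7*y + 15) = (y - 5)*(y - 4)*(y^2 - 2*y - 3) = (y - 5)*(y - 4)*(y + 1)*(y - 3)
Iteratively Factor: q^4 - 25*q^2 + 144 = (q + 4)*(q^3 - 4*q^2 - 9*q + 36) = (q + 3)*(q + 4)*(q^2 - 7*q + 12) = (q - 3)*(q + 3)*(q + 4)*(q - 4)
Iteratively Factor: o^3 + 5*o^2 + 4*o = (o + 1)*(o^2 + 4*o) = (o + 1)*(o + 4)*(o)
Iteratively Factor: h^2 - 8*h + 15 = (h - 5)*(h - 3)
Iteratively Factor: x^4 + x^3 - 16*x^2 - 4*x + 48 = (x - 2)*(x^3 + 3*x^2 - 10*x - 24) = (x - 2)*(x + 4)*(x^2 - x - 6) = (x - 3)*(x - 2)*(x + 4)*(x + 2)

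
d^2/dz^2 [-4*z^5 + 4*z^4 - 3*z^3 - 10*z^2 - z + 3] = -80*z^3 + 48*z^2 - 18*z - 20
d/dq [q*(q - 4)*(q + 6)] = 3*q^2 + 4*q - 24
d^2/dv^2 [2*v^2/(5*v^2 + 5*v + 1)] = 4*(-25*v^3 - 15*v^2 + 1)/(125*v^6 + 375*v^5 + 450*v^4 + 275*v^3 + 90*v^2 + 15*v + 1)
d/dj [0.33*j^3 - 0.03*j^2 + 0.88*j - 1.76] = 0.99*j^2 - 0.06*j + 0.88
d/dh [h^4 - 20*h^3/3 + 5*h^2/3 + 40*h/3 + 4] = 4*h^3 - 20*h^2 + 10*h/3 + 40/3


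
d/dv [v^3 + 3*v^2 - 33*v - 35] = 3*v^2 + 6*v - 33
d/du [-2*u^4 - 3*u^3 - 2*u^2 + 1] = u*(-8*u^2 - 9*u - 4)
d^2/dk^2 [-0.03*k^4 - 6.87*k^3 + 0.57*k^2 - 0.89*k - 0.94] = -0.36*k^2 - 41.22*k + 1.14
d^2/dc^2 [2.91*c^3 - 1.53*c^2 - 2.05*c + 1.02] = 17.46*c - 3.06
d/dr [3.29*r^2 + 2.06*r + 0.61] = 6.58*r + 2.06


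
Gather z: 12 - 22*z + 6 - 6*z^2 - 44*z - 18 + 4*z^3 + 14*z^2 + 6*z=4*z^3 + 8*z^2 - 60*z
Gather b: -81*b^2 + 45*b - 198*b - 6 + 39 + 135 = -81*b^2 - 153*b + 168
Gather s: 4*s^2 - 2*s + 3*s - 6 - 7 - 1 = 4*s^2 + s - 14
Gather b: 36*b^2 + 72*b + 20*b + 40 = 36*b^2 + 92*b + 40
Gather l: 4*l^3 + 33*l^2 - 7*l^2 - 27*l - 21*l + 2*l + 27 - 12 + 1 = 4*l^3 + 26*l^2 - 46*l + 16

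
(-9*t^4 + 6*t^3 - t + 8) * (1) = -9*t^4 + 6*t^3 - t + 8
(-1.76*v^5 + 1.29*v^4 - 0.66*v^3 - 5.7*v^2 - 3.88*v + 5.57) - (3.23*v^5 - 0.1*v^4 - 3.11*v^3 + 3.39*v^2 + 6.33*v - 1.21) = -4.99*v^5 + 1.39*v^4 + 2.45*v^3 - 9.09*v^2 - 10.21*v + 6.78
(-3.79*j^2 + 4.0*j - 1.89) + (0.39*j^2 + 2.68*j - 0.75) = -3.4*j^2 + 6.68*j - 2.64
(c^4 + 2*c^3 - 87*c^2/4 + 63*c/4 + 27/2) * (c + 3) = c^5 + 5*c^4 - 63*c^3/4 - 99*c^2/2 + 243*c/4 + 81/2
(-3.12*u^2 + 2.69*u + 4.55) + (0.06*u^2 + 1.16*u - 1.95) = -3.06*u^2 + 3.85*u + 2.6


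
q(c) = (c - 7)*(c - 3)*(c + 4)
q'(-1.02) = -3.64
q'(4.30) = -15.13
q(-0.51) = 92.00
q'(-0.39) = -13.86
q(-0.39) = 90.44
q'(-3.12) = 47.64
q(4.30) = -29.13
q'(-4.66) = 102.07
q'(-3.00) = 44.00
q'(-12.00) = 557.00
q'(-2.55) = 31.11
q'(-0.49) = -12.40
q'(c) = (c - 7)*(c - 3) + (c - 7)*(c + 4) + (c - 3)*(c + 4) = 3*c^2 - 12*c - 19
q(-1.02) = 96.08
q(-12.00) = -2280.00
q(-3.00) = 60.00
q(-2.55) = 76.85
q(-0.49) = 91.75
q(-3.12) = 54.50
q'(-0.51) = -12.10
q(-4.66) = -58.95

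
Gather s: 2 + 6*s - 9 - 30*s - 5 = -24*s - 12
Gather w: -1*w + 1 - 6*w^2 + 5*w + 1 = -6*w^2 + 4*w + 2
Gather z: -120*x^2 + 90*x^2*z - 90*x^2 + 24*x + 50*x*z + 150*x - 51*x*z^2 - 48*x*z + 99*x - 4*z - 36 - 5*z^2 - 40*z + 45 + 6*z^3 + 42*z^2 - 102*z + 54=-210*x^2 + 273*x + 6*z^3 + z^2*(37 - 51*x) + z*(90*x^2 + 2*x - 146) + 63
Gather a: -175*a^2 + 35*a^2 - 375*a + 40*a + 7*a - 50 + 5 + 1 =-140*a^2 - 328*a - 44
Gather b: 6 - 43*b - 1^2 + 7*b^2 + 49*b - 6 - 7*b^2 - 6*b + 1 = 0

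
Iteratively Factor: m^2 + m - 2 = (m - 1)*(m + 2)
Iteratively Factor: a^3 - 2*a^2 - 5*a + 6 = (a - 1)*(a^2 - a - 6) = (a - 3)*(a - 1)*(a + 2)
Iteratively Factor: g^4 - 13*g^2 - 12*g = (g + 3)*(g^3 - 3*g^2 - 4*g) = (g + 1)*(g + 3)*(g^2 - 4*g) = (g - 4)*(g + 1)*(g + 3)*(g)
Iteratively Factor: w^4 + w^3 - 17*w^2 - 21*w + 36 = (w + 3)*(w^3 - 2*w^2 - 11*w + 12) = (w + 3)^2*(w^2 - 5*w + 4) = (w - 1)*(w + 3)^2*(w - 4)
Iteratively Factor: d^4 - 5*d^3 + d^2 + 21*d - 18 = (d - 3)*(d^3 - 2*d^2 - 5*d + 6) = (d - 3)*(d - 1)*(d^2 - d - 6) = (d - 3)*(d - 1)*(d + 2)*(d - 3)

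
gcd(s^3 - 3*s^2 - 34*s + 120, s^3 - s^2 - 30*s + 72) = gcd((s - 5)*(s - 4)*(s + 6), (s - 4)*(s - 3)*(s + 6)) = s^2 + 2*s - 24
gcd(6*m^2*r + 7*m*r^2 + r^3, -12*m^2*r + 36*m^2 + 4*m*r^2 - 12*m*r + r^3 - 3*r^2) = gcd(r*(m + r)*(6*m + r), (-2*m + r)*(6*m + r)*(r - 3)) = 6*m + r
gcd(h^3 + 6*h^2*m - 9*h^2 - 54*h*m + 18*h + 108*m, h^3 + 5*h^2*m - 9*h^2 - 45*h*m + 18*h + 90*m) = h^2 - 9*h + 18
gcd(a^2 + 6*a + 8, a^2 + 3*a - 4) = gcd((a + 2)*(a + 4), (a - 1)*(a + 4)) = a + 4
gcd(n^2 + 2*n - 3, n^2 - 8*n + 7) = n - 1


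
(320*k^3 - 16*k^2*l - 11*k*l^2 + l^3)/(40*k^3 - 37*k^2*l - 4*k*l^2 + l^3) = (8*k - l)/(k - l)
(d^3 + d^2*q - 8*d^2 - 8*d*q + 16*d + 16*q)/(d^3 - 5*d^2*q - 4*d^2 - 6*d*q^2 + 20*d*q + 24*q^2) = (4 - d)/(-d + 6*q)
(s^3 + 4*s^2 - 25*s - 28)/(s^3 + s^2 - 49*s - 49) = (s - 4)/(s - 7)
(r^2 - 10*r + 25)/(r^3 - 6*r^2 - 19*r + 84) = (r^2 - 10*r + 25)/(r^3 - 6*r^2 - 19*r + 84)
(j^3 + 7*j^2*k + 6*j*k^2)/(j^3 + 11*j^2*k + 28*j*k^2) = (j^2 + 7*j*k + 6*k^2)/(j^2 + 11*j*k + 28*k^2)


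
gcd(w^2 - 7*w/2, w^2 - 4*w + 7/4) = w - 7/2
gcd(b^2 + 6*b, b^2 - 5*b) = b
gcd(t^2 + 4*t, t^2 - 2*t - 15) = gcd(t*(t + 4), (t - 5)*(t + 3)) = 1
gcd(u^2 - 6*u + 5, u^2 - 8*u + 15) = u - 5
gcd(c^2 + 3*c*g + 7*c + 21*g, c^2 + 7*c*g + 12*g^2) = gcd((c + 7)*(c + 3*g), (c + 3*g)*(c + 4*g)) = c + 3*g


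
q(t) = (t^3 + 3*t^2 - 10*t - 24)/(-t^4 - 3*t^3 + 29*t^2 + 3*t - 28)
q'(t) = (3*t^2 + 6*t - 10)/(-t^4 - 3*t^3 + 29*t^2 + 3*t - 28) + (t^3 + 3*t^2 - 10*t - 24)*(4*t^3 + 9*t^2 - 58*t - 3)/(-t^4 - 3*t^3 + 29*t^2 + 3*t - 28)^2 = (t^6 + 6*t^5 + 8*t^4 - 150*t^3 - t^2 + 1224*t + 352)/(t^8 + 6*t^7 - 49*t^6 - 180*t^5 + 879*t^4 + 342*t^3 - 1615*t^2 - 168*t + 784)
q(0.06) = 0.89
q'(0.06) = 0.55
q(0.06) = 0.89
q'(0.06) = 0.55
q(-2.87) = 0.03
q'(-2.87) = 0.01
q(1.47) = -1.17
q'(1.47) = 2.85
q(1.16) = -3.75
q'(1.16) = 24.41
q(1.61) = -0.86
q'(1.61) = 1.71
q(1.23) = -2.56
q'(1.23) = 11.82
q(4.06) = -5.04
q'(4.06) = 80.87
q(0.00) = 0.86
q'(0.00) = 0.45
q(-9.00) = 0.20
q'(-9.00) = 0.08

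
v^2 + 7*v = v*(v + 7)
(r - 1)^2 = r^2 - 2*r + 1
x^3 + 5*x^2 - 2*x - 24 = (x - 2)*(x + 3)*(x + 4)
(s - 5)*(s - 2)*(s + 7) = s^3 - 39*s + 70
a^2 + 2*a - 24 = (a - 4)*(a + 6)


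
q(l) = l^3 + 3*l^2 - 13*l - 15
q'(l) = 3*l^2 + 6*l - 13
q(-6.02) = -46.19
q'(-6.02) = 59.60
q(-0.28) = -11.15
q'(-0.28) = -14.44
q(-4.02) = 20.78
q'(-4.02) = 11.36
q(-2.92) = 23.64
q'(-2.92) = -4.94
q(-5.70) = -28.62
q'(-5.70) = 50.27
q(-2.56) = 21.16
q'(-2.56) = -8.70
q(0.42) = -19.86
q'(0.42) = -9.95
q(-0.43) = -8.93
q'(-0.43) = -15.03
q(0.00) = -15.00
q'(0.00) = -13.00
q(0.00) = -15.00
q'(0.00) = -13.00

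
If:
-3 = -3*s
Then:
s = 1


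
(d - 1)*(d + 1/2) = d^2 - d/2 - 1/2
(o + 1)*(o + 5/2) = o^2 + 7*o/2 + 5/2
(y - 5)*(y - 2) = y^2 - 7*y + 10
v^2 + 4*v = v*(v + 4)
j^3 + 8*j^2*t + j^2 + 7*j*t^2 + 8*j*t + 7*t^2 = (j + 1)*(j + t)*(j + 7*t)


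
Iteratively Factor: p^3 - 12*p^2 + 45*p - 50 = (p - 5)*(p^2 - 7*p + 10) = (p - 5)^2*(p - 2)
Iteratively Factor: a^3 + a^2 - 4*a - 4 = (a - 2)*(a^2 + 3*a + 2) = (a - 2)*(a + 2)*(a + 1)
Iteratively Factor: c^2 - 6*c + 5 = (c - 1)*(c - 5)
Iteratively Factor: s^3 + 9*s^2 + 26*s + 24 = (s + 4)*(s^2 + 5*s + 6) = (s + 3)*(s + 4)*(s + 2)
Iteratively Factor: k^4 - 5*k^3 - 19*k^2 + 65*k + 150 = (k - 5)*(k^3 - 19*k - 30) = (k - 5)*(k + 2)*(k^2 - 2*k - 15) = (k - 5)*(k + 2)*(k + 3)*(k - 5)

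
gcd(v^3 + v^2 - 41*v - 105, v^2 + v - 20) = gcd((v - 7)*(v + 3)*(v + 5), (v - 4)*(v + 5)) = v + 5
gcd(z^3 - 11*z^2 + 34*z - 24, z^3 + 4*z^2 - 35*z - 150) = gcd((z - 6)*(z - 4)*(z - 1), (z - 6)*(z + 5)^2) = z - 6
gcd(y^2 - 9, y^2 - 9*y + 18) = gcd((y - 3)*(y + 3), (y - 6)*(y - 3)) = y - 3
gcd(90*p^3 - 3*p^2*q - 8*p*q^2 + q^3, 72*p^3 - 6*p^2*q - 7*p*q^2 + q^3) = 18*p^2 + 3*p*q - q^2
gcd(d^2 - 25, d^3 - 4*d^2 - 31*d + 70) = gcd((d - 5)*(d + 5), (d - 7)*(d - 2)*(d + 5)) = d + 5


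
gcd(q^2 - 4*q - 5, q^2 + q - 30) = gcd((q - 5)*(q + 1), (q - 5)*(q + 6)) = q - 5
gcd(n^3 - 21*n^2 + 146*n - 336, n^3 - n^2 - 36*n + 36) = n - 6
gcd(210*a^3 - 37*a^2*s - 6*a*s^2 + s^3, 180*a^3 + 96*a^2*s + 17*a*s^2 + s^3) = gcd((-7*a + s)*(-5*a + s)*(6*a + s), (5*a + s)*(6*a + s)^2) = 6*a + s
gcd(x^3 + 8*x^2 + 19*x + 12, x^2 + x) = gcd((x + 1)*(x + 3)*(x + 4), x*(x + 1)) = x + 1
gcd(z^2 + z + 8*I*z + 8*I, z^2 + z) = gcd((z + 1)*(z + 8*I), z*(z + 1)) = z + 1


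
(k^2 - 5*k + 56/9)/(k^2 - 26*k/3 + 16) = (k - 7/3)/(k - 6)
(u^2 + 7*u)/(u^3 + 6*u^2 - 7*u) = 1/(u - 1)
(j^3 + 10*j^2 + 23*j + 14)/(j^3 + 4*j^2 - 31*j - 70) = (j + 1)/(j - 5)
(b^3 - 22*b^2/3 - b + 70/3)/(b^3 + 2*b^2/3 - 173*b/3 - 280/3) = (b^2 - 9*b + 14)/(b^2 - b - 56)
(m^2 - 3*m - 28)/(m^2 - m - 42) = (m + 4)/(m + 6)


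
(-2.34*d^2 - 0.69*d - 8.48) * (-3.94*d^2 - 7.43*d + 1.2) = 9.2196*d^4 + 20.1048*d^3 + 35.7299*d^2 + 62.1784*d - 10.176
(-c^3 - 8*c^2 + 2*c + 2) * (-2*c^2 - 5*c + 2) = 2*c^5 + 21*c^4 + 34*c^3 - 30*c^2 - 6*c + 4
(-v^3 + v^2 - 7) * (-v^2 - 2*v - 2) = v^5 + v^4 + 5*v^2 + 14*v + 14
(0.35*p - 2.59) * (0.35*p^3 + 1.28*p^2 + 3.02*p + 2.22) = 0.1225*p^4 - 0.4585*p^3 - 2.2582*p^2 - 7.0448*p - 5.7498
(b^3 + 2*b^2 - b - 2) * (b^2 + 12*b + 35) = b^5 + 14*b^4 + 58*b^3 + 56*b^2 - 59*b - 70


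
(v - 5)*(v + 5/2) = v^2 - 5*v/2 - 25/2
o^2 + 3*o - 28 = (o - 4)*(o + 7)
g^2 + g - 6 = (g - 2)*(g + 3)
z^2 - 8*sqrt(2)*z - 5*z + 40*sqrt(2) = (z - 5)*(z - 8*sqrt(2))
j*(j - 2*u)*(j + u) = j^3 - j^2*u - 2*j*u^2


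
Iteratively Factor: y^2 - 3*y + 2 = (y - 1)*(y - 2)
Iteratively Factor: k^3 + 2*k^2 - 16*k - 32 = (k + 2)*(k^2 - 16) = (k - 4)*(k + 2)*(k + 4)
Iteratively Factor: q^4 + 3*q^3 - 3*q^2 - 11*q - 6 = (q - 2)*(q^3 + 5*q^2 + 7*q + 3) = (q - 2)*(q + 1)*(q^2 + 4*q + 3) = (q - 2)*(q + 1)^2*(q + 3)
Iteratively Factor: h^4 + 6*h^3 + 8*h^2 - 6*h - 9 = (h + 1)*(h^3 + 5*h^2 + 3*h - 9) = (h + 1)*(h + 3)*(h^2 + 2*h - 3) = (h + 1)*(h + 3)^2*(h - 1)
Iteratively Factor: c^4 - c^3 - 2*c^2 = (c)*(c^3 - c^2 - 2*c) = c*(c - 2)*(c^2 + c) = c*(c - 2)*(c + 1)*(c)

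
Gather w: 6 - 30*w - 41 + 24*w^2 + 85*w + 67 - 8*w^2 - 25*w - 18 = 16*w^2 + 30*w + 14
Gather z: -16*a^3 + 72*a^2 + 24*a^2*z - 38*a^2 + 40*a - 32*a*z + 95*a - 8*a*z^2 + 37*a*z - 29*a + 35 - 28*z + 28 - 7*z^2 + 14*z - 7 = -16*a^3 + 34*a^2 + 106*a + z^2*(-8*a - 7) + z*(24*a^2 + 5*a - 14) + 56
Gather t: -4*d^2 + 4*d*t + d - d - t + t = -4*d^2 + 4*d*t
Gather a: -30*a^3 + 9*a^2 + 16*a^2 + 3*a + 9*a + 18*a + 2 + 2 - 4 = -30*a^3 + 25*a^2 + 30*a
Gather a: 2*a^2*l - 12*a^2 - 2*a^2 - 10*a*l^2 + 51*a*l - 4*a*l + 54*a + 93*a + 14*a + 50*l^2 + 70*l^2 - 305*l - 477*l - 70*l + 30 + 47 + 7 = a^2*(2*l - 14) + a*(-10*l^2 + 47*l + 161) + 120*l^2 - 852*l + 84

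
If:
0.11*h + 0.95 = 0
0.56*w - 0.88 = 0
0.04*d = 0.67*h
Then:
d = -144.66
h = -8.64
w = 1.57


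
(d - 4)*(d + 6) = d^2 + 2*d - 24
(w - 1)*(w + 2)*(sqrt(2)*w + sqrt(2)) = sqrt(2)*w^3 + 2*sqrt(2)*w^2 - sqrt(2)*w - 2*sqrt(2)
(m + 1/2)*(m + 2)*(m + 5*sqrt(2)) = m^3 + 5*m^2/2 + 5*sqrt(2)*m^2 + m + 25*sqrt(2)*m/2 + 5*sqrt(2)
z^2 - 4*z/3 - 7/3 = (z - 7/3)*(z + 1)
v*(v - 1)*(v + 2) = v^3 + v^2 - 2*v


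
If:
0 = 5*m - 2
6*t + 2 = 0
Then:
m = 2/5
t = -1/3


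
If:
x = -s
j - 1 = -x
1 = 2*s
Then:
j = 3/2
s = 1/2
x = -1/2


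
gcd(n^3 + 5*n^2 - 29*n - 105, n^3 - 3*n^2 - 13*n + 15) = n^2 - 2*n - 15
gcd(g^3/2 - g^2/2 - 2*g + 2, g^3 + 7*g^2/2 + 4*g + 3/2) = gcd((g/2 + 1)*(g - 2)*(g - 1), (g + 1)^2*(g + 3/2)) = 1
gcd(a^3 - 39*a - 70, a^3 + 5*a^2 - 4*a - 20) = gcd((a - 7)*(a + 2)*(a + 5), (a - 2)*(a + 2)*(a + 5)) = a^2 + 7*a + 10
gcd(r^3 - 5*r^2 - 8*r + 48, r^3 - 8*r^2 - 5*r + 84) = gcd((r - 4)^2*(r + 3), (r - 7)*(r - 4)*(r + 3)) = r^2 - r - 12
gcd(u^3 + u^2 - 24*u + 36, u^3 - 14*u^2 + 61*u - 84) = u - 3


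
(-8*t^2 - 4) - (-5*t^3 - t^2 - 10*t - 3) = 5*t^3 - 7*t^2 + 10*t - 1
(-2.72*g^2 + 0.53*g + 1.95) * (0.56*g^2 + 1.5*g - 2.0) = -1.5232*g^4 - 3.7832*g^3 + 7.327*g^2 + 1.865*g - 3.9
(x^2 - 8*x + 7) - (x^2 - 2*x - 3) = 10 - 6*x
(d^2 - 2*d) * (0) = 0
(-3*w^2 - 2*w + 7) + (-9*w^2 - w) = -12*w^2 - 3*w + 7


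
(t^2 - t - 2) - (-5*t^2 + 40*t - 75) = 6*t^2 - 41*t + 73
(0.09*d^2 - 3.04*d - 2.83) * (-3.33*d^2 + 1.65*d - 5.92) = -0.2997*d^4 + 10.2717*d^3 + 3.8751*d^2 + 13.3273*d + 16.7536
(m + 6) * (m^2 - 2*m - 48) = m^3 + 4*m^2 - 60*m - 288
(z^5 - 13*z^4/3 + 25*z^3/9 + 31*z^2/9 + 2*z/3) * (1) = z^5 - 13*z^4/3 + 25*z^3/9 + 31*z^2/9 + 2*z/3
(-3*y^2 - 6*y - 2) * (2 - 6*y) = 18*y^3 + 30*y^2 - 4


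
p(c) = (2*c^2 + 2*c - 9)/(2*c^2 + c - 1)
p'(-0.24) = -0.63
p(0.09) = 9.85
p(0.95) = -3.02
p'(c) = (-4*c - 1)*(2*c^2 + 2*c - 9)/(2*c^2 + c - 1)^2 + (4*c + 2)/(2*c^2 + c - 1)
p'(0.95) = 11.56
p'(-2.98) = -0.56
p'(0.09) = 12.35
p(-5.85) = 0.78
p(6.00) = 0.97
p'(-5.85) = -0.07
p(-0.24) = 8.33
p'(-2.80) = -0.70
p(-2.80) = 0.09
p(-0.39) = 8.73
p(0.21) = 12.10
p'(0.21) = 27.68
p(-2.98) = 0.20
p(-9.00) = 0.89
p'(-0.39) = -4.91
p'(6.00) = 0.02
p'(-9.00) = -0.02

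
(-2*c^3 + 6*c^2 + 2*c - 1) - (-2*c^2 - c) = -2*c^3 + 8*c^2 + 3*c - 1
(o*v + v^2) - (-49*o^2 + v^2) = 49*o^2 + o*v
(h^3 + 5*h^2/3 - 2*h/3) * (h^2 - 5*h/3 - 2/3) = h^5 - 37*h^3/9 + 4*h/9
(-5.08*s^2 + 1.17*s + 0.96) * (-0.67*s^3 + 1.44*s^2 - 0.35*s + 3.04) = 3.4036*s^5 - 8.0991*s^4 + 2.8196*s^3 - 14.4703*s^2 + 3.2208*s + 2.9184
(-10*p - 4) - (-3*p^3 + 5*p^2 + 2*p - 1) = 3*p^3 - 5*p^2 - 12*p - 3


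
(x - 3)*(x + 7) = x^2 + 4*x - 21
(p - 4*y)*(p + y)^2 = p^3 - 2*p^2*y - 7*p*y^2 - 4*y^3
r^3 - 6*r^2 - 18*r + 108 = (r - 6)*(r - 3*sqrt(2))*(r + 3*sqrt(2))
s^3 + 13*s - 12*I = (s - 3*I)*(s - I)*(s + 4*I)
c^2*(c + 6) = c^3 + 6*c^2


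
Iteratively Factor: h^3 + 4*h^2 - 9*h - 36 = (h + 4)*(h^2 - 9) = (h - 3)*(h + 4)*(h + 3)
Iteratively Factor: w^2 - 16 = (w - 4)*(w + 4)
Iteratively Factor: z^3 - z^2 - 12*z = (z + 3)*(z^2 - 4*z) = z*(z + 3)*(z - 4)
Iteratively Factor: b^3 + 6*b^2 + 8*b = (b + 4)*(b^2 + 2*b) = b*(b + 4)*(b + 2)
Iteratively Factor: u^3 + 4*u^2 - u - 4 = (u - 1)*(u^2 + 5*u + 4) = (u - 1)*(u + 4)*(u + 1)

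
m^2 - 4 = (m - 2)*(m + 2)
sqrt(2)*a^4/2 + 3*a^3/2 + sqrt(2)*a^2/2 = a^2*(a + sqrt(2)/2)*(sqrt(2)*a/2 + 1)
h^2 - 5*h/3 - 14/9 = (h - 7/3)*(h + 2/3)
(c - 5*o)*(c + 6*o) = c^2 + c*o - 30*o^2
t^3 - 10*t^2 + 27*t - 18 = (t - 6)*(t - 3)*(t - 1)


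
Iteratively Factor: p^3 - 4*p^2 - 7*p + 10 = (p + 2)*(p^2 - 6*p + 5) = (p - 1)*(p + 2)*(p - 5)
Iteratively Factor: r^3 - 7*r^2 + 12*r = (r - 3)*(r^2 - 4*r) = (r - 4)*(r - 3)*(r)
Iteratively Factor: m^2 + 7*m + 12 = (m + 4)*(m + 3)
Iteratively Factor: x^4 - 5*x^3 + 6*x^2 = (x)*(x^3 - 5*x^2 + 6*x) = x^2*(x^2 - 5*x + 6) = x^2*(x - 2)*(x - 3)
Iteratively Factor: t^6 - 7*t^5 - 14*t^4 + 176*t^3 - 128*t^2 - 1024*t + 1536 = (t - 4)*(t^5 - 3*t^4 - 26*t^3 + 72*t^2 + 160*t - 384) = (t - 4)^2*(t^4 + t^3 - 22*t^2 - 16*t + 96) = (t - 4)^2*(t - 2)*(t^3 + 3*t^2 - 16*t - 48) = (t - 4)^3*(t - 2)*(t^2 + 7*t + 12) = (t - 4)^3*(t - 2)*(t + 4)*(t + 3)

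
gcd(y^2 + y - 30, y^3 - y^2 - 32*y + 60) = y^2 + y - 30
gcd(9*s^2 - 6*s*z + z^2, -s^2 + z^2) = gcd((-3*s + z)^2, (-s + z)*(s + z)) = 1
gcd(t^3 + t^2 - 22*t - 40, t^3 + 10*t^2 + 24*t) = t + 4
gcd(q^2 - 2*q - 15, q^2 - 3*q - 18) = q + 3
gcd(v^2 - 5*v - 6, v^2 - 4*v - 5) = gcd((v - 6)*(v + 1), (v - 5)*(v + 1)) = v + 1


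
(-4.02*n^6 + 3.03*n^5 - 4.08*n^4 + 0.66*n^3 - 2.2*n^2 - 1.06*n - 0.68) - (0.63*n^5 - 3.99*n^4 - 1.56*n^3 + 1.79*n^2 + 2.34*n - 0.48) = -4.02*n^6 + 2.4*n^5 - 0.0899999999999999*n^4 + 2.22*n^3 - 3.99*n^2 - 3.4*n - 0.2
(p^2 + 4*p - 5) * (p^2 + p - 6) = p^4 + 5*p^3 - 7*p^2 - 29*p + 30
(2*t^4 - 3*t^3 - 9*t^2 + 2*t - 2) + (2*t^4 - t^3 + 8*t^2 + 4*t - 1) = 4*t^4 - 4*t^3 - t^2 + 6*t - 3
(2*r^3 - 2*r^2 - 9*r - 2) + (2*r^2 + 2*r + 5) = 2*r^3 - 7*r + 3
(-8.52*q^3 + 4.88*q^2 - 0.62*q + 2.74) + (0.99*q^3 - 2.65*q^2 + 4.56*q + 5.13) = -7.53*q^3 + 2.23*q^2 + 3.94*q + 7.87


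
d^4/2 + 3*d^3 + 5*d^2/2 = d^2*(d/2 + 1/2)*(d + 5)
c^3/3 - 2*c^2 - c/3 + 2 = (c/3 + 1/3)*(c - 6)*(c - 1)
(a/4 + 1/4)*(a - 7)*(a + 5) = a^3/4 - a^2/4 - 37*a/4 - 35/4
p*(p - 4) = p^2 - 4*p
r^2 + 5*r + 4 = (r + 1)*(r + 4)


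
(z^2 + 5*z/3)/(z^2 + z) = (z + 5/3)/(z + 1)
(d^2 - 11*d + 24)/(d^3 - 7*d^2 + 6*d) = (d^2 - 11*d + 24)/(d*(d^2 - 7*d + 6))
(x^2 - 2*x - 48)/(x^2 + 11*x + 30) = (x - 8)/(x + 5)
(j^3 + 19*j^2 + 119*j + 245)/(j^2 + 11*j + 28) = (j^2 + 12*j + 35)/(j + 4)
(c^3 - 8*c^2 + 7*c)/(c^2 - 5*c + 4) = c*(c - 7)/(c - 4)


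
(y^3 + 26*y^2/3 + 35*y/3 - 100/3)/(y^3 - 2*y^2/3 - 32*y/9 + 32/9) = 3*(y^2 + 10*y + 25)/(3*y^2 + 2*y - 8)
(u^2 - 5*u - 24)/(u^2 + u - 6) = (u - 8)/(u - 2)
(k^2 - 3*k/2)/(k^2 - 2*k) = (k - 3/2)/(k - 2)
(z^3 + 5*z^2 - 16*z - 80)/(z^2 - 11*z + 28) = (z^2 + 9*z + 20)/(z - 7)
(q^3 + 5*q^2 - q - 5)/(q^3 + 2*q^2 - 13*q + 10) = (q + 1)/(q - 2)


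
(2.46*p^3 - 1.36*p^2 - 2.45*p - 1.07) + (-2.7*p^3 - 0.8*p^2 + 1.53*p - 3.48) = -0.24*p^3 - 2.16*p^2 - 0.92*p - 4.55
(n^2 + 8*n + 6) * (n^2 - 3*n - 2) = n^4 + 5*n^3 - 20*n^2 - 34*n - 12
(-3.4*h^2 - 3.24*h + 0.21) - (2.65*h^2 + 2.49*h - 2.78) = -6.05*h^2 - 5.73*h + 2.99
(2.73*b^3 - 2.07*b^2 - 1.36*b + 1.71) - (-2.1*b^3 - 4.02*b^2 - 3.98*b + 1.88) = 4.83*b^3 + 1.95*b^2 + 2.62*b - 0.17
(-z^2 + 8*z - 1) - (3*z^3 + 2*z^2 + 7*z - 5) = -3*z^3 - 3*z^2 + z + 4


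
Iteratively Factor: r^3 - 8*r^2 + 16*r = (r)*(r^2 - 8*r + 16) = r*(r - 4)*(r - 4)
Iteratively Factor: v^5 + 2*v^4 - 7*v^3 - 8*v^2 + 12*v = (v + 2)*(v^4 - 7*v^2 + 6*v) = (v - 2)*(v + 2)*(v^3 + 2*v^2 - 3*v) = (v - 2)*(v + 2)*(v + 3)*(v^2 - v) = (v - 2)*(v - 1)*(v + 2)*(v + 3)*(v)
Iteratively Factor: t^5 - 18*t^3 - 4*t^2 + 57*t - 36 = (t + 3)*(t^4 - 3*t^3 - 9*t^2 + 23*t - 12) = (t - 1)*(t + 3)*(t^3 - 2*t^2 - 11*t + 12) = (t - 4)*(t - 1)*(t + 3)*(t^2 + 2*t - 3) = (t - 4)*(t - 1)*(t + 3)^2*(t - 1)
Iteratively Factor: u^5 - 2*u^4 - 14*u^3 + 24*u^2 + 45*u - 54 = (u - 3)*(u^4 + u^3 - 11*u^2 - 9*u + 18) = (u - 3)^2*(u^3 + 4*u^2 + u - 6) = (u - 3)^2*(u + 3)*(u^2 + u - 2) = (u - 3)^2*(u + 2)*(u + 3)*(u - 1)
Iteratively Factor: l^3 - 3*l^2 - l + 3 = (l - 1)*(l^2 - 2*l - 3) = (l - 1)*(l + 1)*(l - 3)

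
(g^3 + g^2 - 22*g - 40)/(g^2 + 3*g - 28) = (g^3 + g^2 - 22*g - 40)/(g^2 + 3*g - 28)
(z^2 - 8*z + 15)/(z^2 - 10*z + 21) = (z - 5)/(z - 7)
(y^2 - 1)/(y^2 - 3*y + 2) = (y + 1)/(y - 2)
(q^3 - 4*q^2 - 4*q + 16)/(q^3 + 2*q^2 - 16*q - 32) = (q - 2)/(q + 4)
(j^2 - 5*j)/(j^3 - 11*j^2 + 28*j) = (j - 5)/(j^2 - 11*j + 28)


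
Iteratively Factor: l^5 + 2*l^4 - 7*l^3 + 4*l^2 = (l - 1)*(l^4 + 3*l^3 - 4*l^2) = l*(l - 1)*(l^3 + 3*l^2 - 4*l) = l^2*(l - 1)*(l^2 + 3*l - 4) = l^2*(l - 1)*(l + 4)*(l - 1)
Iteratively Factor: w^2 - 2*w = (w - 2)*(w)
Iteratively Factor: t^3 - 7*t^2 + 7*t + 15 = (t - 5)*(t^2 - 2*t - 3) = (t - 5)*(t - 3)*(t + 1)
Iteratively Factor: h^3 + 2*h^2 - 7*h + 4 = (h + 4)*(h^2 - 2*h + 1) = (h - 1)*(h + 4)*(h - 1)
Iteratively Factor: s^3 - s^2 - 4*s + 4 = (s + 2)*(s^2 - 3*s + 2) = (s - 2)*(s + 2)*(s - 1)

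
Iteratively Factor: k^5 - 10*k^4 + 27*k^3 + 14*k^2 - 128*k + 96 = (k - 1)*(k^4 - 9*k^3 + 18*k^2 + 32*k - 96) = (k - 3)*(k - 1)*(k^3 - 6*k^2 + 32) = (k - 4)*(k - 3)*(k - 1)*(k^2 - 2*k - 8) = (k - 4)^2*(k - 3)*(k - 1)*(k + 2)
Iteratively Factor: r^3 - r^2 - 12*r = (r - 4)*(r^2 + 3*r) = (r - 4)*(r + 3)*(r)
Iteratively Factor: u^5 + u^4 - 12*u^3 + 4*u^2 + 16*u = (u + 4)*(u^4 - 3*u^3 + 4*u) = (u - 2)*(u + 4)*(u^3 - u^2 - 2*u) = u*(u - 2)*(u + 4)*(u^2 - u - 2) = u*(u - 2)*(u + 1)*(u + 4)*(u - 2)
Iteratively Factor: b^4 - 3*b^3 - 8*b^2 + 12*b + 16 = (b - 2)*(b^3 - b^2 - 10*b - 8) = (b - 2)*(b + 2)*(b^2 - 3*b - 4) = (b - 4)*(b - 2)*(b + 2)*(b + 1)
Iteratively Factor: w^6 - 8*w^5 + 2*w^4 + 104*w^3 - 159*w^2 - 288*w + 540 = (w + 3)*(w^5 - 11*w^4 + 35*w^3 - w^2 - 156*w + 180) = (w - 2)*(w + 3)*(w^4 - 9*w^3 + 17*w^2 + 33*w - 90) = (w - 3)*(w - 2)*(w + 3)*(w^3 - 6*w^2 - w + 30) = (w - 3)^2*(w - 2)*(w + 3)*(w^2 - 3*w - 10) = (w - 5)*(w - 3)^2*(w - 2)*(w + 3)*(w + 2)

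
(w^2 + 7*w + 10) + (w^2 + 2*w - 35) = 2*w^2 + 9*w - 25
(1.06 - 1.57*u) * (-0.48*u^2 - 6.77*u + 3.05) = 0.7536*u^3 + 10.1201*u^2 - 11.9647*u + 3.233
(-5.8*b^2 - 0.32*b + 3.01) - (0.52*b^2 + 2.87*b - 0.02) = -6.32*b^2 - 3.19*b + 3.03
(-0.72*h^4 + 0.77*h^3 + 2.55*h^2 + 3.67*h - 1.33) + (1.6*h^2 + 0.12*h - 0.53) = -0.72*h^4 + 0.77*h^3 + 4.15*h^2 + 3.79*h - 1.86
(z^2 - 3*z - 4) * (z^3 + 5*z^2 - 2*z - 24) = z^5 + 2*z^4 - 21*z^3 - 38*z^2 + 80*z + 96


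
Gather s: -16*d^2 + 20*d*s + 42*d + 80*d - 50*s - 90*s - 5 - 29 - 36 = -16*d^2 + 122*d + s*(20*d - 140) - 70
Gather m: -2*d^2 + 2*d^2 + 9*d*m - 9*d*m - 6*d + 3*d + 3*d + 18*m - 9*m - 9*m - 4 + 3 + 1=0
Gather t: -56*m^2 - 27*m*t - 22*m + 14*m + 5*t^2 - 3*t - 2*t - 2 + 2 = -56*m^2 - 8*m + 5*t^2 + t*(-27*m - 5)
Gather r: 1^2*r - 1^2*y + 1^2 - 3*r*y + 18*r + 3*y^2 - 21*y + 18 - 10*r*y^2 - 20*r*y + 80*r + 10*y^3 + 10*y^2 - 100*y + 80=r*(-10*y^2 - 23*y + 99) + 10*y^3 + 13*y^2 - 122*y + 99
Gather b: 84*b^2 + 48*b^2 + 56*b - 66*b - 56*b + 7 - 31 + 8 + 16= 132*b^2 - 66*b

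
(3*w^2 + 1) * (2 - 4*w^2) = -12*w^4 + 2*w^2 + 2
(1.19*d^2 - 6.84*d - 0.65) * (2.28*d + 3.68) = 2.7132*d^3 - 11.216*d^2 - 26.6532*d - 2.392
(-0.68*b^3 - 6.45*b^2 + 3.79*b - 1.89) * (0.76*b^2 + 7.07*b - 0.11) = -0.5168*b^5 - 9.7096*b^4 - 42.6463*b^3 + 26.0684*b^2 - 13.7792*b + 0.2079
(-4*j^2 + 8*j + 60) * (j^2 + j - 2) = -4*j^4 + 4*j^3 + 76*j^2 + 44*j - 120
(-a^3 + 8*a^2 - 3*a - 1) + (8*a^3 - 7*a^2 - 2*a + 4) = 7*a^3 + a^2 - 5*a + 3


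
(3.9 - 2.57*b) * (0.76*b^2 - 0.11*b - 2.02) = -1.9532*b^3 + 3.2467*b^2 + 4.7624*b - 7.878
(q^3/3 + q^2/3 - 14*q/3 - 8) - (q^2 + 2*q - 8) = q^3/3 - 2*q^2/3 - 20*q/3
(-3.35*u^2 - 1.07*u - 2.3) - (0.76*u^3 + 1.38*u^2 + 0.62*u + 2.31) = -0.76*u^3 - 4.73*u^2 - 1.69*u - 4.61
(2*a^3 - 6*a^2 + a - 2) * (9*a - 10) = 18*a^4 - 74*a^3 + 69*a^2 - 28*a + 20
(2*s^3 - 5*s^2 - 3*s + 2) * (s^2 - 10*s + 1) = 2*s^5 - 25*s^4 + 49*s^3 + 27*s^2 - 23*s + 2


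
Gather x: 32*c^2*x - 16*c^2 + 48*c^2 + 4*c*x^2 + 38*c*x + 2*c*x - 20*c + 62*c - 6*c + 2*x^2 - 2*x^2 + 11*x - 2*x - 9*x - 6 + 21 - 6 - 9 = 32*c^2 + 4*c*x^2 + 36*c + x*(32*c^2 + 40*c)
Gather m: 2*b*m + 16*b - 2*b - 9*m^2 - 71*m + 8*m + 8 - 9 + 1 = 14*b - 9*m^2 + m*(2*b - 63)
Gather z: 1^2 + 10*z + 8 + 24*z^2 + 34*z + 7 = 24*z^2 + 44*z + 16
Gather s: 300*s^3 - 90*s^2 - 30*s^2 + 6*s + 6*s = 300*s^3 - 120*s^2 + 12*s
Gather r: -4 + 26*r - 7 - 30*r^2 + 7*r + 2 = -30*r^2 + 33*r - 9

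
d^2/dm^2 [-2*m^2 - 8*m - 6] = -4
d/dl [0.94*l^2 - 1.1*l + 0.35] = 1.88*l - 1.1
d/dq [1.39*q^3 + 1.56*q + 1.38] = 4.17*q^2 + 1.56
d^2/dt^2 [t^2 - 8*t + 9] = 2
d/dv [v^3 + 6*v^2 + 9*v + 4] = 3*v^2 + 12*v + 9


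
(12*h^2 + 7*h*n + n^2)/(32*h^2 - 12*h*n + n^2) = (12*h^2 + 7*h*n + n^2)/(32*h^2 - 12*h*n + n^2)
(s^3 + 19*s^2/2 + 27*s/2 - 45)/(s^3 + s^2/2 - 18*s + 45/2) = (s + 6)/(s - 3)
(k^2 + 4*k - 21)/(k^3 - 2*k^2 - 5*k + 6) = (k + 7)/(k^2 + k - 2)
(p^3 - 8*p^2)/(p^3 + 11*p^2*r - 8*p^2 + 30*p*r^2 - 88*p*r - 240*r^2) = p^2/(p^2 + 11*p*r + 30*r^2)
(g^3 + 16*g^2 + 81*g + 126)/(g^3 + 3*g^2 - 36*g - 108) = (g + 7)/(g - 6)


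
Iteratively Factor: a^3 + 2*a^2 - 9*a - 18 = (a - 3)*(a^2 + 5*a + 6) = (a - 3)*(a + 2)*(a + 3)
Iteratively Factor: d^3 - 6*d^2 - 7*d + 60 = (d - 5)*(d^2 - d - 12) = (d - 5)*(d + 3)*(d - 4)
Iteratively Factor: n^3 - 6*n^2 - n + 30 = (n - 3)*(n^2 - 3*n - 10) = (n - 3)*(n + 2)*(n - 5)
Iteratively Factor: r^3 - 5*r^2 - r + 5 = (r - 5)*(r^2 - 1) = (r - 5)*(r + 1)*(r - 1)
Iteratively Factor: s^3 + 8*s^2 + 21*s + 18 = (s + 3)*(s^2 + 5*s + 6) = (s + 2)*(s + 3)*(s + 3)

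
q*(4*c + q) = 4*c*q + q^2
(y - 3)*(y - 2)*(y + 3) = y^3 - 2*y^2 - 9*y + 18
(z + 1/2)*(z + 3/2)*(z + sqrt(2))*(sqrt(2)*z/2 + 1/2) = sqrt(2)*z^4/2 + sqrt(2)*z^3 + 3*z^3/2 + 7*sqrt(2)*z^2/8 + 3*z^2 + 9*z/8 + sqrt(2)*z + 3*sqrt(2)/8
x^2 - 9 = (x - 3)*(x + 3)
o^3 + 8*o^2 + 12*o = o*(o + 2)*(o + 6)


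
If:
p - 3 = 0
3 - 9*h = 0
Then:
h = 1/3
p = 3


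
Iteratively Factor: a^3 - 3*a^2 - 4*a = (a)*(a^2 - 3*a - 4) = a*(a - 4)*(a + 1)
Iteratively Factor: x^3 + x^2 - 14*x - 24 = (x - 4)*(x^2 + 5*x + 6) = (x - 4)*(x + 3)*(x + 2)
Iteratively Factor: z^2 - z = (z)*(z - 1)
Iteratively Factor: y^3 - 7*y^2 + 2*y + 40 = (y + 2)*(y^2 - 9*y + 20) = (y - 4)*(y + 2)*(y - 5)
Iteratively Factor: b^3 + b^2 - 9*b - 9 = (b + 1)*(b^2 - 9) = (b + 1)*(b + 3)*(b - 3)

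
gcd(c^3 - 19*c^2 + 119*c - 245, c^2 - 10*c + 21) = c - 7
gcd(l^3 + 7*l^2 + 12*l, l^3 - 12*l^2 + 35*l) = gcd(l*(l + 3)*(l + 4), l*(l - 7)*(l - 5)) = l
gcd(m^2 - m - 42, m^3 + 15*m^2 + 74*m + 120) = m + 6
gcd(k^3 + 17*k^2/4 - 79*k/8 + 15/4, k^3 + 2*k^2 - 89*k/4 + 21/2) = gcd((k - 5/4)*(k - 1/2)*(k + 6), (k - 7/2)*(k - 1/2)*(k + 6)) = k^2 + 11*k/2 - 3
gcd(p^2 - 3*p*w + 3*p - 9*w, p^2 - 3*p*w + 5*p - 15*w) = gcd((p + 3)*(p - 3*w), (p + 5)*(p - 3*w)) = p - 3*w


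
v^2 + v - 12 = (v - 3)*(v + 4)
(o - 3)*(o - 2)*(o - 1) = o^3 - 6*o^2 + 11*o - 6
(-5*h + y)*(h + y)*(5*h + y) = -25*h^3 - 25*h^2*y + h*y^2 + y^3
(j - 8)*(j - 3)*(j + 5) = j^3 - 6*j^2 - 31*j + 120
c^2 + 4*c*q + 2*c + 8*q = (c + 2)*(c + 4*q)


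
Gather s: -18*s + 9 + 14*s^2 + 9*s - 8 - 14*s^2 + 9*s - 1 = 0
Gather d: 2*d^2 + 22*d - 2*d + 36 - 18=2*d^2 + 20*d + 18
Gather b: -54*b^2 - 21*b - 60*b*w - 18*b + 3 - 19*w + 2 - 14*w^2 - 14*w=-54*b^2 + b*(-60*w - 39) - 14*w^2 - 33*w + 5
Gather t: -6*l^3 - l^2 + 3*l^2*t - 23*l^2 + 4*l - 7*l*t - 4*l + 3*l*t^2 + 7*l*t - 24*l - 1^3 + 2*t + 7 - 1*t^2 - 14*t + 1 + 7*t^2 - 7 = -6*l^3 - 24*l^2 - 24*l + t^2*(3*l + 6) + t*(3*l^2 - 12)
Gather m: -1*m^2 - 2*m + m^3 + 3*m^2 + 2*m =m^3 + 2*m^2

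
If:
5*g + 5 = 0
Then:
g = -1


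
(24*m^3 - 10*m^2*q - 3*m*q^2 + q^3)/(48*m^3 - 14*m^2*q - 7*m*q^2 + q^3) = (-4*m + q)/(-8*m + q)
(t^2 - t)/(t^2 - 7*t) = (t - 1)/(t - 7)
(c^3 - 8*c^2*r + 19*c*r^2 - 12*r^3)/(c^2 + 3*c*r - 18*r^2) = (c^2 - 5*c*r + 4*r^2)/(c + 6*r)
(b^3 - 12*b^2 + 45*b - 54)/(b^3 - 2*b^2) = (b^3 - 12*b^2 + 45*b - 54)/(b^2*(b - 2))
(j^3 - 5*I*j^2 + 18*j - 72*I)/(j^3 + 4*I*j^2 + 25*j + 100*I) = (j^2 - 9*I*j - 18)/(j^2 + 25)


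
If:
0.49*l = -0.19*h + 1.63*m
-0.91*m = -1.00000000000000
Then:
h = 9.42741469057258 - 2.57894736842105*l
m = 1.10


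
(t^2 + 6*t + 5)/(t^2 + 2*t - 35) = (t^2 + 6*t + 5)/(t^2 + 2*t - 35)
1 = 1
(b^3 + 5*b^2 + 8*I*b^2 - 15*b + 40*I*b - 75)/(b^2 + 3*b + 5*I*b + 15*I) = (b^2 + b*(5 + 3*I) + 15*I)/(b + 3)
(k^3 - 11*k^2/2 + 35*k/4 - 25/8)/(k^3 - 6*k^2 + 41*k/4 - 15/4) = (k - 5/2)/(k - 3)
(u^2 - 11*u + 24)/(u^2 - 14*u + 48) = (u - 3)/(u - 6)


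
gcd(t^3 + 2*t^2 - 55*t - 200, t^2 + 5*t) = t + 5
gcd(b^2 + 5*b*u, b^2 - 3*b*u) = b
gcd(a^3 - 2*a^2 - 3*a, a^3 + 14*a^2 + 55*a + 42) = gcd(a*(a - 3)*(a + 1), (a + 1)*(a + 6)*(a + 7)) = a + 1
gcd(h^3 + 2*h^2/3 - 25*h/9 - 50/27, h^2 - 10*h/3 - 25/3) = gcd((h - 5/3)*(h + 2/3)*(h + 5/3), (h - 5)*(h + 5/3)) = h + 5/3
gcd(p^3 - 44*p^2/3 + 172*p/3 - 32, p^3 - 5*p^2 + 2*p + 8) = 1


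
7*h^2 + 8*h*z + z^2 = (h + z)*(7*h + z)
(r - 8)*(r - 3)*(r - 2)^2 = r^4 - 15*r^3 + 72*r^2 - 140*r + 96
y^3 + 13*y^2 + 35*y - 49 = (y - 1)*(y + 7)^2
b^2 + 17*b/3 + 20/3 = (b + 5/3)*(b + 4)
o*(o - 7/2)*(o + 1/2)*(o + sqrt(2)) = o^4 - 3*o^3 + sqrt(2)*o^3 - 3*sqrt(2)*o^2 - 7*o^2/4 - 7*sqrt(2)*o/4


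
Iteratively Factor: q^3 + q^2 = (q)*(q^2 + q) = q^2*(q + 1)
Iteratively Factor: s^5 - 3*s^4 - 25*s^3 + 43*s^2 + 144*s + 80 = (s + 1)*(s^4 - 4*s^3 - 21*s^2 + 64*s + 80) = (s + 1)*(s + 4)*(s^3 - 8*s^2 + 11*s + 20) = (s + 1)^2*(s + 4)*(s^2 - 9*s + 20) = (s - 4)*(s + 1)^2*(s + 4)*(s - 5)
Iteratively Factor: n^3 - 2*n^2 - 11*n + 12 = (n + 3)*(n^2 - 5*n + 4) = (n - 4)*(n + 3)*(n - 1)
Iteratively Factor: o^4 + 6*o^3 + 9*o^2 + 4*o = (o + 1)*(o^3 + 5*o^2 + 4*o) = o*(o + 1)*(o^2 + 5*o + 4) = o*(o + 1)*(o + 4)*(o + 1)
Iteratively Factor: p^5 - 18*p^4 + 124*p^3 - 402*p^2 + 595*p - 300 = (p - 3)*(p^4 - 15*p^3 + 79*p^2 - 165*p + 100) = (p - 3)*(p - 1)*(p^3 - 14*p^2 + 65*p - 100) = (p - 5)*(p - 3)*(p - 1)*(p^2 - 9*p + 20) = (p - 5)*(p - 4)*(p - 3)*(p - 1)*(p - 5)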